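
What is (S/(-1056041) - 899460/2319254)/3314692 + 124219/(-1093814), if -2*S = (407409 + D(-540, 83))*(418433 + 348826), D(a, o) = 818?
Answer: -135156292458225070939/1963745459155416510056 ≈ -0.068826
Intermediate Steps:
S = -313215839793/2 (S = -(407409 + 818)*(418433 + 348826)/2 = -408227*767259/2 = -1/2*313215839793 = -313215839793/2 ≈ -1.5661e+11)
(S/(-1056041) - 899460/2319254)/3314692 + 124219/(-1093814) = (-313215839793/2/(-1056041) - 899460/2319254)/3314692 + 124219/(-1093814) = (-313215839793/2*(-1/1056041) - 899460*1/2319254)*(1/3314692) + 124219*(-1/1093814) = (313215839793/2112082 - 23670/61033)*(1/3314692) - 7307/64342 = (2730921765300747/18415242958)*(1/3314692) - 7307/64342 = 2730921765300747/61040858510938936 - 7307/64342 = -135156292458225070939/1963745459155416510056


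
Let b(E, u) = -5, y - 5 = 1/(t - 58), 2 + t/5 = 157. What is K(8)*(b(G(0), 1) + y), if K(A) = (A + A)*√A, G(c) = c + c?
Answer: 32*√2/717 ≈ 0.063117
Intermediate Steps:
t = 775 (t = -10 + 5*157 = -10 + 785 = 775)
y = 3586/717 (y = 5 + 1/(775 - 58) = 5 + 1/717 = 3586/717 ≈ 5.0014)
G(c) = 2*c
K(A) = 2*A^(3/2) (K(A) = (2*A)*√A = 2*A^(3/2))
K(8)*(b(G(0), 1) + y) = (2*8^(3/2))*(-5 + 3586/717) = (2*(16*√2))*(1/717) = (32*√2)*(1/717) = 32*√2/717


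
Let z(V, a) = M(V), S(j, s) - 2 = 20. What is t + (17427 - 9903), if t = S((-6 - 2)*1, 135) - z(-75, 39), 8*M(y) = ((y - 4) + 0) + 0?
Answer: 60447/8 ≈ 7555.9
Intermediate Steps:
M(y) = -1/2 + y/8 (M(y) = (((y - 4) + 0) + 0)/8 = (((-4 + y) + 0) + 0)/8 = ((-4 + y) + 0)/8 = (-4 + y)/8 = -1/2 + y/8)
S(j, s) = 22 (S(j, s) = 2 + 20 = 22)
z(V, a) = -1/2 + V/8
t = 255/8 (t = 22 - (-1/2 + (1/8)*(-75)) = 22 - (-1/2 - 75/8) = 22 - 1*(-79/8) = 22 + 79/8 = 255/8 ≈ 31.875)
t + (17427 - 9903) = 255/8 + (17427 - 9903) = 255/8 + 7524 = 60447/8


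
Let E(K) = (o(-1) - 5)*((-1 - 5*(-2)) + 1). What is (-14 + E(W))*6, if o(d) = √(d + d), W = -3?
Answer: -384 + 60*I*√2 ≈ -384.0 + 84.853*I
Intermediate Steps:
o(d) = √2*√d (o(d) = √(2*d) = √2*√d)
E(K) = -50 + 10*I*√2 (E(K) = (√2*√(-1) - 5)*((-1 - 5*(-2)) + 1) = (√2*I - 5)*((-1 + 10) + 1) = (I*√2 - 5)*(9 + 1) = (-5 + I*√2)*10 = -50 + 10*I*√2)
(-14 + E(W))*6 = (-14 + (-50 + 10*I*√2))*6 = (-64 + 10*I*√2)*6 = -384 + 60*I*√2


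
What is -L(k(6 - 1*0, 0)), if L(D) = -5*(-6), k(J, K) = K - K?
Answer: -30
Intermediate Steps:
k(J, K) = 0
L(D) = 30
-L(k(6 - 1*0, 0)) = -1*30 = -30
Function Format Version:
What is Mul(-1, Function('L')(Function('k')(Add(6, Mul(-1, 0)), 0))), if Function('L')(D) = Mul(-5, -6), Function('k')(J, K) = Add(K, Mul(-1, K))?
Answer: -30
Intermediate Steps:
Function('k')(J, K) = 0
Function('L')(D) = 30
Mul(-1, Function('L')(Function('k')(Add(6, Mul(-1, 0)), 0))) = Mul(-1, 30) = -30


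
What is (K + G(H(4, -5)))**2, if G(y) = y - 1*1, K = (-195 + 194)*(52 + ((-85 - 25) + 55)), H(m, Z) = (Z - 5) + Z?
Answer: 169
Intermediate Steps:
H(m, Z) = -5 + 2*Z (H(m, Z) = (-5 + Z) + Z = -5 + 2*Z)
K = 3 (K = -(52 + (-110 + 55)) = -(52 - 55) = -1*(-3) = 3)
G(y) = -1 + y (G(y) = y - 1 = -1 + y)
(K + G(H(4, -5)))**2 = (3 + (-1 + (-5 + 2*(-5))))**2 = (3 + (-1 + (-5 - 10)))**2 = (3 + (-1 - 15))**2 = (3 - 16)**2 = (-13)**2 = 169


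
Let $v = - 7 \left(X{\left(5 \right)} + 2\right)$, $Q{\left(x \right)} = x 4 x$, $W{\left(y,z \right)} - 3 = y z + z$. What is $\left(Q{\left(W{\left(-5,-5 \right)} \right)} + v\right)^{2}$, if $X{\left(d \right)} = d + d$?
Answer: $4129024$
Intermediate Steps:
$X{\left(d \right)} = 2 d$
$W{\left(y,z \right)} = 3 + z + y z$ ($W{\left(y,z \right)} = 3 + \left(y z + z\right) = 3 + \left(z + y z\right) = 3 + z + y z$)
$Q{\left(x \right)} = 4 x^{2}$ ($Q{\left(x \right)} = 4 x x = 4 x^{2}$)
$v = -84$ ($v = - 7 \left(2 \cdot 5 + 2\right) = - 7 \left(10 + 2\right) = \left(-7\right) 12 = -84$)
$\left(Q{\left(W{\left(-5,-5 \right)} \right)} + v\right)^{2} = \left(4 \left(3 - 5 - -25\right)^{2} - 84\right)^{2} = \left(4 \left(3 - 5 + 25\right)^{2} - 84\right)^{2} = \left(4 \cdot 23^{2} - 84\right)^{2} = \left(4 \cdot 529 - 84\right)^{2} = \left(2116 - 84\right)^{2} = 2032^{2} = 4129024$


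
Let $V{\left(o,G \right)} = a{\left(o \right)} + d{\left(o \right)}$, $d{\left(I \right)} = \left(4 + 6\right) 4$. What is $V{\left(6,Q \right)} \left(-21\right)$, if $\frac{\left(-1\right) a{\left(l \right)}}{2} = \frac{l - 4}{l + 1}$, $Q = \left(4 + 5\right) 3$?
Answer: $-828$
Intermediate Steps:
$d{\left(I \right)} = 40$ ($d{\left(I \right)} = 10 \cdot 4 = 40$)
$Q = 27$ ($Q = 9 \cdot 3 = 27$)
$a{\left(l \right)} = - \frac{2 \left(-4 + l\right)}{1 + l}$ ($a{\left(l \right)} = - 2 \frac{l - 4}{l + 1} = - 2 \frac{-4 + l}{1 + l} = - \frac{2 \left(-4 + l\right)}{1 + l}$)
$V{\left(o,G \right)} = 40 + \frac{2 \left(4 - o\right)}{1 + o}$ ($V{\left(o,G \right)} = \frac{2 \left(4 - o\right)}{1 + o} + 40 = 40 + \frac{2 \left(4 - o\right)}{1 + o}$)
$V{\left(6,Q \right)} \left(-21\right) = \frac{2 \left(24 + 19 \cdot 6\right)}{1 + 6} \left(-21\right) = \frac{2 \left(24 + 114\right)}{7} \left(-21\right) = 2 \cdot \frac{1}{7} \cdot 138 \left(-21\right) = \frac{276}{7} \left(-21\right) = -828$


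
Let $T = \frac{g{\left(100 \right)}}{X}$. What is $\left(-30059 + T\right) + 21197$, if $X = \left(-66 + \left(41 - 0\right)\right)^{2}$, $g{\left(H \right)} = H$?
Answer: $- \frac{221546}{25} \approx -8861.8$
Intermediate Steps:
$X = 625$ ($X = \left(-66 + \left(41 + 0\right)\right)^{2} = \left(-66 + 41\right)^{2} = \left(-25\right)^{2} = 625$)
$T = \frac{4}{25}$ ($T = \frac{100}{625} = 100 \cdot \frac{1}{625} = \frac{4}{25} \approx 0.16$)
$\left(-30059 + T\right) + 21197 = \left(-30059 + \frac{4}{25}\right) + 21197 = - \frac{751471}{25} + 21197 = - \frac{221546}{25}$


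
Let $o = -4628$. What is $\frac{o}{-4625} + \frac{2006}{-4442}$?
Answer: $\frac{5639913}{10272125} \approx 0.54905$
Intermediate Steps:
$\frac{o}{-4625} + \frac{2006}{-4442} = - \frac{4628}{-4625} + \frac{2006}{-4442} = \left(-4628\right) \left(- \frac{1}{4625}\right) + 2006 \left(- \frac{1}{4442}\right) = \frac{4628}{4625} - \frac{1003}{2221} = \frac{5639913}{10272125}$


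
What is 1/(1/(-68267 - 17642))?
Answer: -85909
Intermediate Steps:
1/(1/(-68267 - 17642)) = 1/(1/(-85909)) = 1/(-1/85909) = -85909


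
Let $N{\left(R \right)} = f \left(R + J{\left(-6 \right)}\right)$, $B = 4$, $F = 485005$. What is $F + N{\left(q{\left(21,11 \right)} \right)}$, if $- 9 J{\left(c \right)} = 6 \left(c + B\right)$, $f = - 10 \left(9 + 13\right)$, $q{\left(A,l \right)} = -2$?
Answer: $\frac{1455455}{3} \approx 4.8515 \cdot 10^{5}$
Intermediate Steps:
$f = -220$ ($f = \left(-10\right) 22 = -220$)
$J{\left(c \right)} = - \frac{8}{3} - \frac{2 c}{3}$ ($J{\left(c \right)} = - \frac{6 \left(c + 4\right)}{9} = - \frac{6 \left(4 + c\right)}{9} = - \frac{24 + 6 c}{9} = - \frac{8}{3} - \frac{2 c}{3}$)
$N{\left(R \right)} = - \frac{880}{3} - 220 R$ ($N{\left(R \right)} = - 220 \left(R - - \frac{4}{3}\right) = - 220 \left(R + \left(- \frac{8}{3} + 4\right)\right) = - 220 \left(R + \frac{4}{3}\right) = - 220 \left(\frac{4}{3} + R\right) = - \frac{880}{3} - 220 R$)
$F + N{\left(q{\left(21,11 \right)} \right)} = 485005 - - \frac{440}{3} = 485005 + \left(- \frac{880}{3} + 440\right) = 485005 + \frac{440}{3} = \frac{1455455}{3}$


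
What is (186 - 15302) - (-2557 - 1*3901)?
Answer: -8658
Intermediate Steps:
(186 - 15302) - (-2557 - 1*3901) = -15116 - (-2557 - 3901) = -15116 - 1*(-6458) = -15116 + 6458 = -8658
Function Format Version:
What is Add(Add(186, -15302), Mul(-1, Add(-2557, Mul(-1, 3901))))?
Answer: -8658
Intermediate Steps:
Add(Add(186, -15302), Mul(-1, Add(-2557, Mul(-1, 3901)))) = Add(-15116, Mul(-1, Add(-2557, -3901))) = Add(-15116, Mul(-1, -6458)) = Add(-15116, 6458) = -8658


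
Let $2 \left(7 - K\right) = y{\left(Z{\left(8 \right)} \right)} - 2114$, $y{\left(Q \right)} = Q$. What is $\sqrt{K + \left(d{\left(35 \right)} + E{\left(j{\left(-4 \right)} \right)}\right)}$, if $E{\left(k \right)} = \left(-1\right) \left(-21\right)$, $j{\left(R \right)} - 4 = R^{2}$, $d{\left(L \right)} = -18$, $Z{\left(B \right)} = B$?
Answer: $\sqrt{1063} \approx 32.604$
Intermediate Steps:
$j{\left(R \right)} = 4 + R^{2}$
$E{\left(k \right)} = 21$
$K = 1060$ ($K = 7 - \frac{8 - 2114}{2} = 7 - -1053 = 7 + 1053 = 1060$)
$\sqrt{K + \left(d{\left(35 \right)} + E{\left(j{\left(-4 \right)} \right)}\right)} = \sqrt{1060 + \left(-18 + 21\right)} = \sqrt{1060 + 3} = \sqrt{1063}$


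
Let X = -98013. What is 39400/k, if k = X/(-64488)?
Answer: 846942400/32671 ≈ 25923.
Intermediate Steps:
k = 32671/21496 (k = -98013/(-64488) = -98013*(-1/64488) = 32671/21496 ≈ 1.5199)
39400/k = 39400/(32671/21496) = 39400*(21496/32671) = 846942400/32671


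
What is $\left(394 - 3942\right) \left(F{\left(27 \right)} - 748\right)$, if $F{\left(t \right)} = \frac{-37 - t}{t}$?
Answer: $\frac{71882480}{27} \approx 2.6623 \cdot 10^{6}$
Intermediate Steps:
$F{\left(t \right)} = \frac{-37 - t}{t}$
$\left(394 - 3942\right) \left(F{\left(27 \right)} - 748\right) = \left(394 - 3942\right) \left(\frac{-37 - 27}{27} - 748\right) = - 3548 \left(\frac{-37 - 27}{27} - 748\right) = - 3548 \left(\frac{1}{27} \left(-64\right) - 748\right) = - 3548 \left(- \frac{64}{27} - 748\right) = \left(-3548\right) \left(- \frac{20260}{27}\right) = \frac{71882480}{27}$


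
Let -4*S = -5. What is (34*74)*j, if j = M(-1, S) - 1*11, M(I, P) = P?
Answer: -24531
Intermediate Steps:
S = 5/4 (S = -1/4*(-5) = 5/4 ≈ 1.2500)
j = -39/4 (j = 5/4 - 1*11 = 5/4 - 11 = -39/4 ≈ -9.7500)
(34*74)*j = (34*74)*(-39/4) = 2516*(-39/4) = -24531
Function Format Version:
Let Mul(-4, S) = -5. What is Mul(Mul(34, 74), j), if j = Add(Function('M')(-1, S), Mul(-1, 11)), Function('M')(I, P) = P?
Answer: -24531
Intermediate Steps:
S = Rational(5, 4) (S = Mul(Rational(-1, 4), -5) = Rational(5, 4) ≈ 1.2500)
j = Rational(-39, 4) (j = Add(Rational(5, 4), Mul(-1, 11)) = Add(Rational(5, 4), -11) = Rational(-39, 4) ≈ -9.7500)
Mul(Mul(34, 74), j) = Mul(Mul(34, 74), Rational(-39, 4)) = Mul(2516, Rational(-39, 4)) = -24531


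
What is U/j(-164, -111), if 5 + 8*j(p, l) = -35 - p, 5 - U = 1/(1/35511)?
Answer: -71012/31 ≈ -2290.7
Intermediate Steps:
U = -35506 (U = 5 - 1/(1/35511) = 5 - 1/1/35511 = 5 - 1*35511 = 5 - 35511 = -35506)
j(p, l) = -5 - p/8 (j(p, l) = -5/8 + (-35 - p)/8 = -5/8 + (-35/8 - p/8) = -5 - p/8)
U/j(-164, -111) = -35506/(-5 - ⅛*(-164)) = -35506/(-5 + 41/2) = -35506/31/2 = -35506*2/31 = -71012/31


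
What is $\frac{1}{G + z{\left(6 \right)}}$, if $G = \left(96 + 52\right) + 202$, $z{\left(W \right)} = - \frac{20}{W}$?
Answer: $\frac{3}{1040} \approx 0.0028846$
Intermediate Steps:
$G = 350$ ($G = 148 + 202 = 350$)
$\frac{1}{G + z{\left(6 \right)}} = \frac{1}{350 - \frac{20}{6}} = \frac{1}{350 - \frac{10}{3}} = \frac{1}{\frac{1040}{3}} = \frac{3}{1040}$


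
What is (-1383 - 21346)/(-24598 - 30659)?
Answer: 22729/55257 ≈ 0.41133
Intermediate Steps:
(-1383 - 21346)/(-24598 - 30659) = -22729/(-55257) = -22729*(-1/55257) = 22729/55257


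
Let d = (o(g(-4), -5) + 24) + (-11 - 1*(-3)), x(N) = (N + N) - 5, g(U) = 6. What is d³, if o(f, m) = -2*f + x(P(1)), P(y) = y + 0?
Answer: 1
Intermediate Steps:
P(y) = y
x(N) = -5 + 2*N (x(N) = 2*N - 5 = -5 + 2*N)
o(f, m) = -3 - 2*f (o(f, m) = -2*f + (-5 + 2*1) = -2*f + (-5 + 2) = -2*f - 3 = -3 - 2*f)
d = 1 (d = ((-3 - 2*6) + 24) + (-11 - 1*(-3)) = ((-3 - 12) + 24) + (-11 + 3) = (-15 + 24) - 8 = 9 - 8 = 1)
d³ = 1³ = 1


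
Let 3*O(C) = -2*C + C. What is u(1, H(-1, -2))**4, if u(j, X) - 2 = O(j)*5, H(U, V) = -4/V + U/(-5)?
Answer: 1/81 ≈ 0.012346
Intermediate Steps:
H(U, V) = -4/V - U/5 (H(U, V) = -4/V + U*(-1/5) = -4/V - U/5)
O(C) = -C/3 (O(C) = (-2*C + C)/3 = (-C)/3 = -C/3)
u(j, X) = 2 - 5*j/3 (u(j, X) = 2 - j/3*5 = 2 - 5*j/3)
u(1, H(-1, -2))**4 = (2 - 5/3*1)**4 = (2 - 5/3)**4 = (1/3)**4 = 1/81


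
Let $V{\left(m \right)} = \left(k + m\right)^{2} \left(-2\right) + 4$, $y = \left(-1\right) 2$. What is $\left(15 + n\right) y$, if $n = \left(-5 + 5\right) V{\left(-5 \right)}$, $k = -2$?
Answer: $-30$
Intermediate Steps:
$y = -2$
$V{\left(m \right)} = 4 - 2 \left(-2 + m\right)^{2}$ ($V{\left(m \right)} = \left(-2 + m\right)^{2} \left(-2\right) + 4 = - 2 \left(-2 + m\right)^{2} + 4 = 4 - 2 \left(-2 + m\right)^{2}$)
$n = 0$ ($n = \left(-5 + 5\right) \left(4 - 2 \left(-2 - 5\right)^{2}\right) = 0 \left(4 - 2 \left(-7\right)^{2}\right) = 0 \left(4 - 98\right) = 0 \left(-94\right) = 0$)
$\left(15 + n\right) y = \left(15 + 0\right) \left(-2\right) = 15 \left(-2\right) = -30$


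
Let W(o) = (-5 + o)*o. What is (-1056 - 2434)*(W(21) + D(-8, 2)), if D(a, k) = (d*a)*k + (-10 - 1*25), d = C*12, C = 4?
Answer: 1629830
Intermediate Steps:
W(o) = o*(-5 + o)
d = 48 (d = 4*12 = 48)
D(a, k) = -35 + 48*a*k (D(a, k) = (48*a)*k + (-10 - 1*25) = 48*a*k + (-10 - 25) = 48*a*k - 35 = -35 + 48*a*k)
(-1056 - 2434)*(W(21) + D(-8, 2)) = (-1056 - 2434)*(21*(-5 + 21) + (-35 + 48*(-8)*2)) = -3490*(21*16 + (-35 - 768)) = -3490*(336 - 803) = -3490*(-467) = 1629830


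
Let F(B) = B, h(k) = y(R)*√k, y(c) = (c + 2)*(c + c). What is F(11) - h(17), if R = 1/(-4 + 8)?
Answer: 11 - 9*√17/8 ≈ 6.3615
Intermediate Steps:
R = ¼ (R = 1/4 = ¼ ≈ 0.25000)
y(c) = 2*c*(2 + c) (y(c) = (2 + c)*(2*c) = 2*c*(2 + c))
h(k) = 9*√k/8 (h(k) = (2*(¼)*(2 + ¼))*√k = (2*(¼)*(9/4))*√k = 9*√k/8)
F(11) - h(17) = 11 - 9*√17/8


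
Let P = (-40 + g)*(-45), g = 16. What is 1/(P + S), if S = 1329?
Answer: 1/2409 ≈ 0.00041511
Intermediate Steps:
P = 1080 (P = (-40 + 16)*(-45) = -24*(-45) = 1080)
1/(P + S) = 1/(1080 + 1329) = 1/2409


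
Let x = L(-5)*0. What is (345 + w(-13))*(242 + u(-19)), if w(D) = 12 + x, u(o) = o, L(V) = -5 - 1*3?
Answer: 79611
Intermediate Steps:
L(V) = -8 (L(V) = -5 - 3 = -8)
x = 0 (x = -8*0 = 0)
w(D) = 12 (w(D) = 12 + 0 = 12)
(345 + w(-13))*(242 + u(-19)) = (345 + 12)*(242 - 19) = 357*223 = 79611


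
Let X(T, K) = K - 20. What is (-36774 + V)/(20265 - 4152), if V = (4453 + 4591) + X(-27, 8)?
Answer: -27742/16113 ≈ -1.7217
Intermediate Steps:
X(T, K) = -20 + K
V = 9032 (V = (4453 + 4591) + (-20 + 8) = 9044 - 12 = 9032)
(-36774 + V)/(20265 - 4152) = (-36774 + 9032)/(20265 - 4152) = -27742/16113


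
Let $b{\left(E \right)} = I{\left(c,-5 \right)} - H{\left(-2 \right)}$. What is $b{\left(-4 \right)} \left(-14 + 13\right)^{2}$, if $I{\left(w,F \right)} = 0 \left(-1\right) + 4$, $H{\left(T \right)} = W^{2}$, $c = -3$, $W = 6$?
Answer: $-32$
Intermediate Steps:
$H{\left(T \right)} = 36$ ($H{\left(T \right)} = 6^{2} = 36$)
$I{\left(w,F \right)} = 4$ ($I{\left(w,F \right)} = 0 + 4 = 4$)
$b{\left(E \right)} = -32$ ($b{\left(E \right)} = 4 - 36 = -32$)
$b{\left(-4 \right)} \left(-14 + 13\right)^{2} = - 32 \left(-14 + 13\right)^{2} = - 32 \left(-1\right)^{2} = \left(-32\right) 1 = -32$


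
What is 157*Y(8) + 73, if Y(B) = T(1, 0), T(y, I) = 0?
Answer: 73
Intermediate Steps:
Y(B) = 0
157*Y(8) + 73 = 157*0 + 73 = 0 + 73 = 73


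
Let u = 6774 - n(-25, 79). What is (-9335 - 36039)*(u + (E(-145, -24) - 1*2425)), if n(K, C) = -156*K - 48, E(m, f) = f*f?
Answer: -48686302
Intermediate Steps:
E(m, f) = f**2
n(K, C) = -48 - 156*K
u = 2922 (u = 6774 - (-48 - 156*(-25)) = 6774 - (-48 + 3900) = 6774 - 1*3852 = 6774 - 3852 = 2922)
(-9335 - 36039)*(u + (E(-145, -24) - 1*2425)) = (-9335 - 36039)*(2922 + ((-24)**2 - 1*2425)) = -45374*(2922 + (576 - 2425)) = -45374*(2922 - 1849) = -45374*1073 = -48686302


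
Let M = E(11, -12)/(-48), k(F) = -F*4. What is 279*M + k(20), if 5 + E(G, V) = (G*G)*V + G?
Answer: 66599/8 ≈ 8324.9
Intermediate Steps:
E(G, V) = -5 + G + V*G² (E(G, V) = -5 + ((G*G)*V + G) = -5 + (G²*V + G) = -5 + (V*G² + G) = -5 + (G + V*G²) = -5 + G + V*G²)
k(F) = -4*F
M = 241/8 (M = (-5 + 11 - 12*11²)/(-48) = (-5 + 11 - 12*121)*(-1/48) = (-5 + 11 - 1452)*(-1/48) = -1446*(-1/48) = 241/8 ≈ 30.125)
279*M + k(20) = 279*(241/8) - 4*20 = 67239/8 - 80 = 66599/8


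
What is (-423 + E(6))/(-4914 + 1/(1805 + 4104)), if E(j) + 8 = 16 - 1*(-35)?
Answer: 449084/5807365 ≈ 0.077330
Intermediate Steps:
E(j) = 43 (E(j) = -8 + (16 - 1*(-35)) = -8 + (16 + 35) = -8 + 51 = 43)
(-423 + E(6))/(-4914 + 1/(1805 + 4104)) = (-423 + 43)/(-4914 + 1/(1805 + 4104)) = -380/(-4914 + 1/5909) = -380/(-29036825/5909) = -380*(-5909/29036825) = 449084/5807365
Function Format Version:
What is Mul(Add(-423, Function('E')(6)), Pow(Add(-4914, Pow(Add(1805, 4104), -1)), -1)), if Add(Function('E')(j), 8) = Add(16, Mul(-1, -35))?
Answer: Rational(449084, 5807365) ≈ 0.077330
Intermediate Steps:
Function('E')(j) = 43 (Function('E')(j) = Add(-8, Add(16, Mul(-1, -35))) = Add(-8, Add(16, 35)) = Add(-8, 51) = 43)
Mul(Add(-423, Function('E')(6)), Pow(Add(-4914, Pow(Add(1805, 4104), -1)), -1)) = Mul(Add(-423, 43), Pow(Add(-4914, Pow(Add(1805, 4104), -1)), -1)) = Mul(-380, Pow(Add(-4914, Pow(5909, -1)), -1)) = Mul(-380, Pow(Add(-4914, Rational(1, 5909)), -1)) = Mul(-380, Pow(Rational(-29036825, 5909), -1)) = Mul(-380, Rational(-5909, 29036825)) = Rational(449084, 5807365)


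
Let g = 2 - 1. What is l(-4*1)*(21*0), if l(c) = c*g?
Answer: 0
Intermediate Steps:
g = 1
l(c) = c (l(c) = c*1 = c)
l(-4*1)*(21*0) = (-4*1)*(21*0) = -4*0 = 0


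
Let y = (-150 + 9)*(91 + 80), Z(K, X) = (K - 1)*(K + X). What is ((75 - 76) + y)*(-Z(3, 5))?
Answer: 385792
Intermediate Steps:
Z(K, X) = (-1 + K)*(K + X)
y = -24111 (y = -141*171 = -24111)
((75 - 76) + y)*(-Z(3, 5)) = ((75 - 76) - 24111)*(-(3² - 1*3 - 1*5 + 3*5)) = (-1 - 24111)*(-(9 - 3 - 5 + 15)) = -(-24112)*16 = -24112*(-16) = 385792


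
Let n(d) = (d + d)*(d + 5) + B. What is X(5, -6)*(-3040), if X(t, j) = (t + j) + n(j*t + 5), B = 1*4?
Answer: -3049120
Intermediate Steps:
B = 4
n(d) = 4 + 2*d*(5 + d) (n(d) = (d + d)*(d + 5) + 4 = (2*d)*(5 + d) + 4 = 2*d*(5 + d) + 4 = 4 + 2*d*(5 + d))
X(t, j) = 54 + j + t + 2*(5 + j*t)² + 10*j*t (X(t, j) = (t + j) + (4 + 2*(j*t + 5)² + 10*(j*t + 5)) = (j + t) + (4 + 2*(5 + j*t)² + 10*(5 + j*t)) = (j + t) + (4 + 2*(5 + j*t)² + (50 + 10*j*t)) = (j + t) + (54 + 2*(5 + j*t)² + 10*j*t) = 54 + j + t + 2*(5 + j*t)² + 10*j*t)
X(5, -6)*(-3040) = (54 - 6 + 5 + 2*(5 - 6*5)² + 10*(-6)*5)*(-3040) = (54 - 6 + 5 + 2*(5 - 30)² - 300)*(-3040) = (54 - 6 + 5 + 2*(-25)² - 300)*(-3040) = (54 - 6 + 5 + 2*625 - 300)*(-3040) = (54 - 6 + 5 + 1250 - 300)*(-3040) = 1003*(-3040) = -3049120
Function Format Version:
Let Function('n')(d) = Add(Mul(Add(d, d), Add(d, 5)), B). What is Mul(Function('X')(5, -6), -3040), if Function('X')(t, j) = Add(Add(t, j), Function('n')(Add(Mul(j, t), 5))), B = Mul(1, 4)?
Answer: -3049120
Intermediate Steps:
B = 4
Function('n')(d) = Add(4, Mul(2, d, Add(5, d))) (Function('n')(d) = Add(Mul(Add(d, d), Add(d, 5)), 4) = Add(Mul(Mul(2, d), Add(5, d)), 4) = Add(Mul(2, d, Add(5, d)), 4) = Add(4, Mul(2, d, Add(5, d))))
Function('X')(t, j) = Add(54, j, t, Mul(2, Pow(Add(5, Mul(j, t)), 2)), Mul(10, j, t)) (Function('X')(t, j) = Add(Add(t, j), Add(4, Mul(2, Pow(Add(Mul(j, t), 5), 2)), Mul(10, Add(Mul(j, t), 5)))) = Add(Add(j, t), Add(4, Mul(2, Pow(Add(5, Mul(j, t)), 2)), Mul(10, Add(5, Mul(j, t))))) = Add(Add(j, t), Add(4, Mul(2, Pow(Add(5, Mul(j, t)), 2)), Add(50, Mul(10, j, t)))) = Add(Add(j, t), Add(54, Mul(2, Pow(Add(5, Mul(j, t)), 2)), Mul(10, j, t))) = Add(54, j, t, Mul(2, Pow(Add(5, Mul(j, t)), 2)), Mul(10, j, t)))
Mul(Function('X')(5, -6), -3040) = Mul(Add(54, -6, 5, Mul(2, Pow(Add(5, Mul(-6, 5)), 2)), Mul(10, -6, 5)), -3040) = Mul(Add(54, -6, 5, Mul(2, Pow(Add(5, -30), 2)), -300), -3040) = Mul(Add(54, -6, 5, Mul(2, Pow(-25, 2)), -300), -3040) = Mul(Add(54, -6, 5, Mul(2, 625), -300), -3040) = Mul(Add(54, -6, 5, 1250, -300), -3040) = Mul(1003, -3040) = -3049120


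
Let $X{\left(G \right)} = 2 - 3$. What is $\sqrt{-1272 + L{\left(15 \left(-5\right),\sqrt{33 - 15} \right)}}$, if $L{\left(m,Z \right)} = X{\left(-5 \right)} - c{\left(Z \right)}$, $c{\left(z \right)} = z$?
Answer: $\sqrt{-1273 - 3 \sqrt{2}} \approx 35.739 i$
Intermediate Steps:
$X{\left(G \right)} = -1$ ($X{\left(G \right)} = 2 - 3 = -1$)
$L{\left(m,Z \right)} = -1 - Z$
$\sqrt{-1272 + L{\left(15 \left(-5\right),\sqrt{33 - 15} \right)}} = \sqrt{-1272 - \left(1 + \sqrt{33 - 15}\right)} = \sqrt{-1272 - \left(1 + \sqrt{18}\right)} = \sqrt{-1272 - \left(1 + 3 \sqrt{2}\right)} = \sqrt{-1273 - 3 \sqrt{2}}$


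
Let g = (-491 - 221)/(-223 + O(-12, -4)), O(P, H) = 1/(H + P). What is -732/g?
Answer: -653127/2848 ≈ -229.33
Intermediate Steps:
g = 11392/3569 (g = (-491 - 221)/(-223 + 1/(-4 - 12)) = -712/(-223 + 1/(-16)) = -712/(-223 - 1/16) = -712/(-3569/16) = -712*(-16/3569) = 11392/3569 ≈ 3.1919)
-732/g = -732/11392/3569 = -732*3569/11392 = -653127/2848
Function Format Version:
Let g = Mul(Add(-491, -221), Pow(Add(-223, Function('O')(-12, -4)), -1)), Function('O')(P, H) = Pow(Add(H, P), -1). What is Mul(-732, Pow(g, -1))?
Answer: Rational(-653127, 2848) ≈ -229.33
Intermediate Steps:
g = Rational(11392, 3569) (g = Mul(Add(-491, -221), Pow(Add(-223, Pow(Add(-4, -12), -1)), -1)) = Mul(-712, Pow(Add(-223, Pow(-16, -1)), -1)) = Mul(-712, Pow(Add(-223, Rational(-1, 16)), -1)) = Mul(-712, Pow(Rational(-3569, 16), -1)) = Mul(-712, Rational(-16, 3569)) = Rational(11392, 3569) ≈ 3.1919)
Mul(-732, Pow(g, -1)) = Mul(-732, Pow(Rational(11392, 3569), -1)) = Mul(-732, Rational(3569, 11392)) = Rational(-653127, 2848)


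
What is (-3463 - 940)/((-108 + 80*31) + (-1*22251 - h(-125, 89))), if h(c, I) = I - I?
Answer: 4403/19879 ≈ 0.22149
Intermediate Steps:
h(c, I) = 0
(-3463 - 940)/((-108 + 80*31) + (-1*22251 - h(-125, 89))) = (-3463 - 940)/((-108 + 80*31) + (-1*22251 - 1*0)) = -4403/((-108 + 2480) + (-22251 + 0)) = -4403/(2372 - 22251) = -4403/(-19879) = -4403*(-1/19879) = 4403/19879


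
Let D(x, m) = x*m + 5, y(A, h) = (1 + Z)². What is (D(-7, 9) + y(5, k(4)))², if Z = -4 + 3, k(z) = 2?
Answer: 3364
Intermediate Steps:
Z = -1
y(A, h) = 0 (y(A, h) = (1 - 1)² = 0² = 0)
D(x, m) = 5 + m*x (D(x, m) = m*x + 5 = 5 + m*x)
(D(-7, 9) + y(5, k(4)))² = ((5 + 9*(-7)) + 0)² = ((5 - 63) + 0)² = (-58 + 0)² = (-58)² = 3364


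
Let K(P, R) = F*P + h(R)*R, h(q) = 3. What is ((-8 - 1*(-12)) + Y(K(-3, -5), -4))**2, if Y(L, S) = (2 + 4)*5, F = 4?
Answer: 1156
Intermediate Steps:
K(P, R) = 3*R + 4*P (K(P, R) = 4*P + 3*R = 3*R + 4*P)
Y(L, S) = 30 (Y(L, S) = 6*5 = 30)
((-8 - 1*(-12)) + Y(K(-3, -5), -4))**2 = ((-8 - 1*(-12)) + 30)**2 = ((-8 + 12) + 30)**2 = (4 + 30)**2 = 34**2 = 1156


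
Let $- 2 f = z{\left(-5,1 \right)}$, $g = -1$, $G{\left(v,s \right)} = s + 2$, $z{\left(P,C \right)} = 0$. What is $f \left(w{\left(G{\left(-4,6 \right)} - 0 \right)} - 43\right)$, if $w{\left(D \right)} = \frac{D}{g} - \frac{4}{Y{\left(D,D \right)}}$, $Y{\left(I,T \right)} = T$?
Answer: $0$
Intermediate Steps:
$G{\left(v,s \right)} = 2 + s$
$f = 0$ ($f = \left(- \frac{1}{2}\right) 0 = 0$)
$w{\left(D \right)} = - D - \frac{4}{D}$ ($w{\left(D \right)} = \frac{D}{-1} - \frac{4}{D} = D \left(-1\right) - \frac{4}{D} = - D - \frac{4}{D}$)
$f \left(w{\left(G{\left(-4,6 \right)} - 0 \right)} - 43\right) = 0 \left(\left(- (\left(2 + 6\right) - 0) - \frac{4}{\left(2 + 6\right) - 0}\right) - 43\right) = 0 \left(\left(- (8 + 0) - \frac{4}{8 + 0}\right) - 43\right) = 0 \left(\left(\left(-1\right) 8 - \frac{4}{8}\right) - 43\right) = 0 \left(\left(-8 - \frac{1}{2}\right) - 43\right) = 0 \left(- \frac{17}{2} - 43\right) = 0 \left(- \frac{103}{2}\right) = 0$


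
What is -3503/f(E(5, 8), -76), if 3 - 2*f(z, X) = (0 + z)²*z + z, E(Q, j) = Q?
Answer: 7006/127 ≈ 55.165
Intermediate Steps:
f(z, X) = 3/2 - z/2 - z³/2 (f(z, X) = 3/2 - ((0 + z)²*z + z)/2 = 3/2 - (z²*z + z)/2 = 3/2 - (z³ + z)/2 = 3/2 - (z + z³)/2 = 3/2 + (-z/2 - z³/2) = 3/2 - z/2 - z³/2)
-3503/f(E(5, 8), -76) = -3503/(3/2 - ½*5 - ½*5³) = -3503/(3/2 - 5/2 - ½*125) = -3503/(3/2 - 5/2 - 125/2) = -3503/(-127/2) = -3503*(-2/127) = 7006/127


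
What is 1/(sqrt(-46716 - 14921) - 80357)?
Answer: -80357/6457309086 - I*sqrt(61637)/6457309086 ≈ -1.2444e-5 - 3.8448e-8*I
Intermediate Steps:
1/(sqrt(-46716 - 14921) - 80357) = 1/(sqrt(-61637) - 80357) = 1/(I*sqrt(61637) - 80357) = 1/(-80357 + I*sqrt(61637))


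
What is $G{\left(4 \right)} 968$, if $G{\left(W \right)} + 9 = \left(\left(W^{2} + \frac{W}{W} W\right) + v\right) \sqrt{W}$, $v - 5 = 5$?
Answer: $49368$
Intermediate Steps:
$v = 10$ ($v = 5 + 5 = 10$)
$G{\left(W \right)} = -9 + \sqrt{W} \left(10 + W + W^{2}\right)$ ($G{\left(W \right)} = -9 + \left(\left(W^{2} + \frac{W}{W} W\right) + 10\right) \sqrt{W} = -9 + \left(\left(W^{2} + 1 W\right) + 10\right) \sqrt{W} = -9 + \left(\left(W^{2} + W\right) + 10\right) \sqrt{W} = -9 + \left(\left(W + W^{2}\right) + 10\right) \sqrt{W} = -9 + \left(10 + W + W^{2}\right) \sqrt{W} = -9 + \sqrt{W} \left(10 + W + W^{2}\right)$)
$G{\left(4 \right)} 968 = \left(-9 + 4^{\frac{3}{2}} + 4^{\frac{5}{2}} + 10 \sqrt{4}\right) 968 = \left(-9 + 8 + 32 + 10 \cdot 2\right) 968 = \left(-9 + 8 + 32 + 20\right) 968 = 51 \cdot 968 = 49368$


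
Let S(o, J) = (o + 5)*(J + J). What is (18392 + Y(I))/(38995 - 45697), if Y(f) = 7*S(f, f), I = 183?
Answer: -250024/3351 ≈ -74.612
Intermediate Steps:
S(o, J) = 2*J*(5 + o) (S(o, J) = (5 + o)*(2*J) = 2*J*(5 + o))
Y(f) = 14*f*(5 + f) (Y(f) = 7*(2*f*(5 + f)) = 14*f*(5 + f))
(18392 + Y(I))/(38995 - 45697) = (18392 + 14*183*(5 + 183))/(38995 - 45697) = (18392 + 14*183*188)/(-6702) = (18392 + 481656)*(-1/6702) = 500048*(-1/6702) = -250024/3351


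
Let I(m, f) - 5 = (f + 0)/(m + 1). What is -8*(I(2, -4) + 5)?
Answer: -208/3 ≈ -69.333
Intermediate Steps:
I(m, f) = 5 + f/(1 + m) (I(m, f) = 5 + (f + 0)/(m + 1) = 5 + f/(1 + m))
-8*(I(2, -4) + 5) = -8*((5 - 4 + 5*2)/(1 + 2) + 5) = -8*((5 - 4 + 10)/3 + 5) = -8*((⅓)*11 + 5) = -8*(11/3 + 5) = -8*26/3 = -208/3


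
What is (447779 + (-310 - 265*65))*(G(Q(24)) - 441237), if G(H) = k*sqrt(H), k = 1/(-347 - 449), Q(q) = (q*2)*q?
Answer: -189839571828 - 2581464*sqrt(2)/199 ≈ -1.8984e+11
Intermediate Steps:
Q(q) = 2*q**2 (Q(q) = (2*q)*q = 2*q**2)
k = -1/796 (k = 1/(-796) = -1/796 ≈ -0.0012563)
G(H) = -sqrt(H)/796
(447779 + (-310 - 265*65))*(G(Q(24)) - 441237) = (447779 + (-310 - 265*65))*(-24*sqrt(2)/796 - 441237) = (447779 + (-310 - 17225))*(-24*sqrt(2)/796 - 441237) = (447779 - 17535)*(-6*sqrt(2)/199 - 441237) = 430244*(-6*sqrt(2)/199 - 441237) = 430244*(-441237 - 6*sqrt(2)/199) = -189839571828 - 2581464*sqrt(2)/199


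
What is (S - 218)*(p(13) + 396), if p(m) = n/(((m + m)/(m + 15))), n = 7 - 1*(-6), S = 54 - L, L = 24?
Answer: -77080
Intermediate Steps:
S = 30 (S = 54 - 1*24 = 54 - 24 = 30)
n = 13 (n = 7 + 6 = 13)
p(m) = 13*(15 + m)/(2*m) (p(m) = 13/(((m + m)/(m + 15))) = 13/(((2*m)/(15 + m))) = 13/((2*m/(15 + m))) = 13*((15 + m)/(2*m)) = 13*(15 + m)/(2*m))
(S - 218)*(p(13) + 396) = (30 - 218)*((13/2)*(15 + 13)/13 + 396) = -188*((13/2)*(1/13)*28 + 396) = -188*(14 + 396) = -188*410 = -77080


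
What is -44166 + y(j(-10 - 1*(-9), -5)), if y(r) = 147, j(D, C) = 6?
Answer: -44019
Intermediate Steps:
-44166 + y(j(-10 - 1*(-9), -5)) = -44166 + 147 = -44019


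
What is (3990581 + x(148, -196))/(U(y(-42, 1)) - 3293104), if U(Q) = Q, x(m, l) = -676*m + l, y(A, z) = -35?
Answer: -1296779/1097713 ≈ -1.1813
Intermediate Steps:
x(m, l) = l - 676*m
(3990581 + x(148, -196))/(U(y(-42, 1)) - 3293104) = (3990581 + (-196 - 676*148))/(-35 - 3293104) = (3990581 + (-196 - 100048))/(-3293139) = (3990581 - 100244)*(-1/3293139) = 3890337*(-1/3293139) = -1296779/1097713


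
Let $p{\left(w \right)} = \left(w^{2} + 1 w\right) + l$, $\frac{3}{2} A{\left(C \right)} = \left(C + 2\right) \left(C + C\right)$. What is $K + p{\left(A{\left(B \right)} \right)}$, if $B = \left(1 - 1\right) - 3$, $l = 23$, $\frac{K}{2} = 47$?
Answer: $137$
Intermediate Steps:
$K = 94$ ($K = 2 \cdot 47 = 94$)
$B = -3$ ($B = 0 - 3 = -3$)
$A{\left(C \right)} = \frac{4 C \left(2 + C\right)}{3}$ ($A{\left(C \right)} = \frac{2 \left(C + 2\right) \left(C + C\right)}{3} = \frac{2 \left(2 + C\right) 2 C}{3} = \frac{2 \cdot 2 C \left(2 + C\right)}{3} = \frac{4 C \left(2 + C\right)}{3}$)
$p{\left(w \right)} = 23 + w + w^{2}$ ($p{\left(w \right)} = \left(w^{2} + 1 w\right) + 23 = \left(w^{2} + w\right) + 23 = \left(w + w^{2}\right) + 23 = 23 + w + w^{2}$)
$K + p{\left(A{\left(B \right)} \right)} = 94 + \left(23 + \frac{4}{3} \left(-3\right) \left(2 - 3\right) + \left(\frac{4}{3} \left(-3\right) \left(2 - 3\right)\right)^{2}\right) = 94 + \left(23 + \frac{4}{3} \left(-3\right) \left(-1\right) + \left(\frac{4}{3} \left(-3\right) \left(-1\right)\right)^{2}\right) = 94 + \left(23 + 4 + 4^{2}\right) = 94 + \left(23 + 4 + 16\right) = 94 + 43 = 137$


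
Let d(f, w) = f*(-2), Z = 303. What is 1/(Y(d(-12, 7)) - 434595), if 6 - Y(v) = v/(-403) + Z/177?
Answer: -23777/10333261940 ≈ -2.3010e-6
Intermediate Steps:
d(f, w) = -2*f
Y(v) = 253/59 + v/403 (Y(v) = 6 - (v/(-403) + 303/177) = 6 - (v*(-1/403) + 303*(1/177)) = 6 - (-v/403 + 101/59) = 6 - (101/59 - v/403) = 6 + (-101/59 + v/403) = 253/59 + v/403)
1/(Y(d(-12, 7)) - 434595) = 1/((253/59 + (-2*(-12))/403) - 434595) = 1/((253/59 + (1/403)*24) - 434595) = 1/((253/59 + 24/403) - 434595) = 1/(103375/23777 - 434595) = 1/(-10333261940/23777) = -23777/10333261940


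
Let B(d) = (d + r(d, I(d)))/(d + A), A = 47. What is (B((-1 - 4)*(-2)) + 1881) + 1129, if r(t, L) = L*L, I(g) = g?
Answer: 171680/57 ≈ 3011.9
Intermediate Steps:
r(t, L) = L**2
B(d) = (d + d**2)/(47 + d) (B(d) = (d + d**2)/(d + 47) = (d + d**2)/(47 + d))
(B((-1 - 4)*(-2)) + 1881) + 1129 = (((-1 - 4)*(-2))*(1 + (-1 - 4)*(-2))/(47 + (-1 - 4)*(-2)) + 1881) + 1129 = ((-5*(-2))*(1 - 5*(-2))/(47 - 5*(-2)) + 1881) + 1129 = (10*(1 + 10)/(47 + 10) + 1881) + 1129 = (10*11/57 + 1881) + 1129 = (10*(1/57)*11 + 1881) + 1129 = (110/57 + 1881) + 1129 = 107327/57 + 1129 = 171680/57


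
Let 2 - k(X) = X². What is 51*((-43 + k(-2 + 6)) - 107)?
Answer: -8364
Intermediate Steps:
k(X) = 2 - X²
51*((-43 + k(-2 + 6)) - 107) = 51*((-43 + (2 - (-2 + 6)²)) - 107) = 51*((-43 + (2 - 1*4²)) - 107) = 51*((-43 + (2 - 1*16)) - 107) = 51*((-43 + (2 - 16)) - 107) = 51*((-43 - 14) - 107) = 51*(-57 - 107) = 51*(-164) = -8364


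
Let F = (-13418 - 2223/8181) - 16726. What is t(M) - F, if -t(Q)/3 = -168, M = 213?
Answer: 27859279/909 ≈ 30648.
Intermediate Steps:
t(Q) = 504 (t(Q) = -3*(-168) = 504)
F = -27401143/909 (F = (-13418 - 2223*1/8181) - 16726 = (-13418 - 247/909) - 16726 = -12197209/909 - 16726 = -27401143/909 ≈ -30144.)
t(M) - F = 504 - 1*(-27401143/909) = 504 + 27401143/909 = 27859279/909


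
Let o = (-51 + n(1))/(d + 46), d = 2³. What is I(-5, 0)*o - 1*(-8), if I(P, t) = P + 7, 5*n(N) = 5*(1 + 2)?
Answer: 56/9 ≈ 6.2222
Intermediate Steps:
n(N) = 3 (n(N) = (5*(1 + 2))/5 = (5*3)/5 = (⅕)*15 = 3)
I(P, t) = 7 + P
d = 8
o = -8/9 (o = (-51 + 3)/(8 + 46) = -48/54 = -48*1/54 = -8/9 ≈ -0.88889)
I(-5, 0)*o - 1*(-8) = (7 - 5)*(-8/9) - 1*(-8) = 2*(-8/9) + 8 = -16/9 + 8 = 56/9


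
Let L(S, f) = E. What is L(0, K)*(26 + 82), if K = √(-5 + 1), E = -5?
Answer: -540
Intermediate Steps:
K = 2*I (K = √(-4) = 2*I ≈ 2.0*I)
L(S, f) = -5
L(0, K)*(26 + 82) = -5*(26 + 82) = -5*108 = -540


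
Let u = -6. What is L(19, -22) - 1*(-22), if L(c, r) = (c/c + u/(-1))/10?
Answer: 227/10 ≈ 22.700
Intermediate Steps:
L(c, r) = 7/10 (L(c, r) = (c/c - 6/(-1))/10 = (1 - 6*(-1))*(⅒) = (1 + 6)*(⅒) = 7*(⅒) = 7/10)
L(19, -22) - 1*(-22) = 7/10 - 1*(-22) = 7/10 + 22 = 227/10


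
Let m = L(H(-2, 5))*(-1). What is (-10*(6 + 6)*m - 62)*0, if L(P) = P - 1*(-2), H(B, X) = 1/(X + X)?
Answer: 0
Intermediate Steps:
H(B, X) = 1/(2*X)
L(P) = 2 + P (L(P) = P + 2 = 2 + P)
m = -21/10 (m = (2 + (½)/5)*(-1) = (2 + (½)*(⅕))*(-1) = (2 + ⅒)*(-1) = (21/10)*(-1) = -21/10 ≈ -2.1000)
(-10*(6 + 6)*m - 62)*0 = (-10*(6 + 6)*(-21)/10 - 62)*0 = (-120*(-21)/10 - 62)*0 = (-10*(-126/5) - 62)*0 = (252 - 62)*0 = 190*0 = 0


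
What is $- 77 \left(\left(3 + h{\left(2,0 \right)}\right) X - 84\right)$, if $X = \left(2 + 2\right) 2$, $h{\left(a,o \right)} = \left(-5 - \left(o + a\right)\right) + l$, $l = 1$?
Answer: $8316$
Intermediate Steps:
$h{\left(a,o \right)} = -4 - a - o$ ($h{\left(a,o \right)} = \left(-5 - \left(o + a\right)\right) + 1 = \left(-5 - \left(a + o\right)\right) + 1 = \left(-5 - a - o\right) + 1 = -4 - a - o$)
$X = 8$ ($X = 4 \cdot 2 = 8$)
$- 77 \left(\left(3 + h{\left(2,0 \right)}\right) X - 84\right) = - 77 \left(\left(3 - 6\right) 8 - 84\right) = - 77 \left(\left(-3\right) 8 - 84\right) = - 77 \left(-24 - 84\right) = \left(-77\right) \left(-108\right) = 8316$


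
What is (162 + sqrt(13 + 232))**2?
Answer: 26489 + 2268*sqrt(5) ≈ 31560.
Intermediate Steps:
(162 + sqrt(13 + 232))**2 = (162 + sqrt(245))**2 = (162 + 7*sqrt(5))**2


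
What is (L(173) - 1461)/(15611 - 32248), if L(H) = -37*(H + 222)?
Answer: 16076/16637 ≈ 0.96628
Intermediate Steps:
L(H) = -8214 - 37*H (L(H) = -37*(222 + H) = -8214 - 37*H)
(L(173) - 1461)/(15611 - 32248) = ((-8214 - 37*173) - 1461)/(15611 - 32248) = ((-8214 - 6401) - 1461)/(-16637) = (-14615 - 1461)*(-1/16637) = -16076*(-1/16637) = 16076/16637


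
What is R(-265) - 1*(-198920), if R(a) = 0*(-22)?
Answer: 198920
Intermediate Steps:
R(a) = 0
R(-265) - 1*(-198920) = 0 - 1*(-198920) = 0 + 198920 = 198920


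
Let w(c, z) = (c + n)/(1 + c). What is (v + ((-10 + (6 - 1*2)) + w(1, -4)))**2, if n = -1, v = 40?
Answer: 1156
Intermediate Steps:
w(c, z) = (-1 + c)/(1 + c) (w(c, z) = (c - 1)/(1 + c) = (-1 + c)/(1 + c))
(v + ((-10 + (6 - 1*2)) + w(1, -4)))**2 = (40 + ((-10 + (6 - 1*2)) + (-1 + 1)/(1 + 1)))**2 = (40 + ((-10 + (6 - 2)) + 0/2))**2 = (40 + ((-10 + 4) + (1/2)*0))**2 = (40 + (-6 + 0))**2 = (40 - 6)**2 = 34**2 = 1156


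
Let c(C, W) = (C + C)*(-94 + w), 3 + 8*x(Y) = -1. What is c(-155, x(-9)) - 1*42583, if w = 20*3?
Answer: -32043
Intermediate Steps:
x(Y) = -½ (x(Y) = -3/8 + (⅛)*(-1) = -3/8 - ⅛ = -½)
w = 60
c(C, W) = -68*C (c(C, W) = (C + C)*(-94 + 60) = (2*C)*(-34) = -68*C)
c(-155, x(-9)) - 1*42583 = -68*(-155) - 1*42583 = 10540 - 42583 = -32043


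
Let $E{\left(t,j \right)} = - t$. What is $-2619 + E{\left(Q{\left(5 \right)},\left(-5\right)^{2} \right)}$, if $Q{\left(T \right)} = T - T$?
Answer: $-2619$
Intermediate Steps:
$Q{\left(T \right)} = 0$
$-2619 + E{\left(Q{\left(5 \right)},\left(-5\right)^{2} \right)} = -2619 - 0 = -2619 + 0 = -2619$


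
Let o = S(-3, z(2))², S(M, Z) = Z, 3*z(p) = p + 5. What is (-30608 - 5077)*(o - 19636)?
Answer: 700516375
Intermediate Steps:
z(p) = 5/3 + p/3 (z(p) = (p + 5)/3 = (5 + p)/3 = 5/3 + p/3)
o = 49/9 (o = (5/3 + (⅓)*2)² = (5/3 + ⅔)² = (7/3)² = 49/9 ≈ 5.4444)
(-30608 - 5077)*(o - 19636) = (-30608 - 5077)*(49/9 - 19636) = -35685*(-176675/9) = 700516375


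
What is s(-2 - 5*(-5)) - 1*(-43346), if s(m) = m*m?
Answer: 43875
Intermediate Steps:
s(m) = m**2
s(-2 - 5*(-5)) - 1*(-43346) = (-2 - 5*(-5))**2 - 1*(-43346) = (-2 + 25)**2 + 43346 = 23**2 + 43346 = 529 + 43346 = 43875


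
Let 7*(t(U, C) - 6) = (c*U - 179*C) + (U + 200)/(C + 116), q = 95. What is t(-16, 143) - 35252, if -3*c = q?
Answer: -211197631/5439 ≈ -38830.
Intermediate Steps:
c = -95/3 (c = -⅓*95 = -95/3 ≈ -31.667)
t(U, C) = 6 - 179*C/7 - 95*U/21 + (200 + U)/(7*(116 + C)) (t(U, C) = 6 + ((-95*U/3 - 179*C) + (U + 200)/(C + 116))/7 = 6 + ((-179*C - 95*U/3) + (200 + U)/(116 + C))/7 = 6 + (-179*C - 95*U/3 + (200 + U)/(116 + C))/7 = 6 + (-179*C/7 - 95*U/21 + (200 + U)/(7*(116 + C))) = 6 - 179*C/7 - 95*U/21 + (200 + U)/(7*(116 + C)))
t(-16, 143) - 35252 = (15216 - 62166*143 - 11017*(-16) - 537*143² - 95*143*(-16))/(21*(116 + 143)) - 35252 = (1/21)*(15216 - 8889738 + 176272 - 537*20449 + 217360)/259 - 35252 = (1/21)*(1/259)*(15216 - 8889738 + 176272 - 10981113 + 217360) - 35252 = (1/21)*(1/259)*(-19462003) - 35252 = -19462003/5439 - 35252 = -211197631/5439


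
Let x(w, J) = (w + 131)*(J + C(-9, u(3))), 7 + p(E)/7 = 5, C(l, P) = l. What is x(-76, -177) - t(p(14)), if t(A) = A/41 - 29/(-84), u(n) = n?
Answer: -35232133/3444 ≈ -10230.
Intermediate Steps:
p(E) = -14 (p(E) = -49 + 7*5 = -49 + 35 = -14)
t(A) = 29/84 + A/41 (t(A) = A*(1/41) - 29*(-1/84) = A/41 + 29/84 = 29/84 + A/41)
x(w, J) = (-9 + J)*(131 + w) (x(w, J) = (w + 131)*(J - 9) = (131 + w)*(-9 + J) = (-9 + J)*(131 + w))
x(-76, -177) - t(p(14)) = (-1179 - 9*(-76) + 131*(-177) - 177*(-76)) - (29/84 + (1/41)*(-14)) = (-1179 + 684 - 23187 + 13452) - (29/84 - 14/41) = -10230 - 1*13/3444 = -10230 - 13/3444 = -35232133/3444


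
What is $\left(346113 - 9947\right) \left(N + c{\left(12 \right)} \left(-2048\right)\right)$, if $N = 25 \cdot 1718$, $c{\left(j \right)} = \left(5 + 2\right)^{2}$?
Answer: $-19296600732$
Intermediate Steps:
$c{\left(j \right)} = 49$ ($c{\left(j \right)} = 7^{2} = 49$)
$N = 42950$
$\left(346113 - 9947\right) \left(N + c{\left(12 \right)} \left(-2048\right)\right) = \left(346113 - 9947\right) \left(42950 + 49 \left(-2048\right)\right) = \left(346113 - 9947\right) \left(42950 - 100352\right) = 336166 \left(-57402\right) = -19296600732$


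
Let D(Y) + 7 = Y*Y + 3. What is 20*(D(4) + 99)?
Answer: 2220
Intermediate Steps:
D(Y) = -4 + Y² (D(Y) = -7 + (Y*Y + 3) = -7 + (Y² + 3) = -7 + (3 + Y²) = -4 + Y²)
20*(D(4) + 99) = 20*((-4 + 4²) + 99) = 20*((-4 + 16) + 99) = 20*(12 + 99) = 20*111 = 2220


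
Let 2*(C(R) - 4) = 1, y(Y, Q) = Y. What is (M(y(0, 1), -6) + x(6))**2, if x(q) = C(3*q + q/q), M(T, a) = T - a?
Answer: 441/4 ≈ 110.25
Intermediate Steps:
C(R) = 9/2 (C(R) = 4 + (1/2)*1 = 4 + 1/2 = 9/2)
x(q) = 9/2
(M(y(0, 1), -6) + x(6))**2 = ((0 - 1*(-6)) + 9/2)**2 = ((0 + 6) + 9/2)**2 = (6 + 9/2)**2 = (21/2)**2 = 441/4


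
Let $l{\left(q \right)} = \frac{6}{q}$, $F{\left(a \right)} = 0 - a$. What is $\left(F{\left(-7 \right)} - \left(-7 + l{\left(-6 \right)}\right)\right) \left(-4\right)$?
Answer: $-60$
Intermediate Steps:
$F{\left(a \right)} = - a$
$\left(F{\left(-7 \right)} - \left(-7 + l{\left(-6 \right)}\right)\right) \left(-4\right) = \left(\left(-1\right) \left(-7\right) + \left(7 - \frac{6}{-6}\right)\right) \left(-4\right) = \left(7 + \left(7 - 6 \left(- \frac{1}{6}\right)\right)\right) \left(-4\right) = \left(7 + \left(7 - -1\right)\right) \left(-4\right) = \left(7 + \left(7 + 1\right)\right) \left(-4\right) = \left(7 + 8\right) \left(-4\right) = 15 \left(-4\right) = -60$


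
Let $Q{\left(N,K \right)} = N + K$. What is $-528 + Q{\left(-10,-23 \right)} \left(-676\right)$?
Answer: $21780$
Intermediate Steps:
$Q{\left(N,K \right)} = K + N$
$-528 + Q{\left(-10,-23 \right)} \left(-676\right) = -528 + \left(-23 - 10\right) \left(-676\right) = -528 - -22308 = -528 + 22308 = 21780$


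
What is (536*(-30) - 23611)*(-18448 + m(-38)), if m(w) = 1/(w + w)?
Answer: 2928880361/4 ≈ 7.3222e+8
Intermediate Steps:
m(w) = 1/(2*w)
(536*(-30) - 23611)*(-18448 + m(-38)) = (536*(-30) - 23611)*(-18448 + (1/2)/(-38)) = (-16080 - 23611)*(-18448 + (1/2)*(-1/38)) = -39691*(-18448 - 1/76) = -39691*(-1402049/76) = 2928880361/4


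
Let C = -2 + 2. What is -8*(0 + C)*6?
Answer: 0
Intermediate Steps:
C = 0
-8*(0 + C)*6 = -8*(0 + 0)*6 = -0*6 = -8*0 = 0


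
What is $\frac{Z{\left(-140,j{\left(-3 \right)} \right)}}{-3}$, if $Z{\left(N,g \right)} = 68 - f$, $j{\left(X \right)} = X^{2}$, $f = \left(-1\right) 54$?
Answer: $- \frac{122}{3} \approx -40.667$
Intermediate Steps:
$f = -54$
$Z{\left(N,g \right)} = 122$ ($Z{\left(N,g \right)} = 68 - -54 = 68 + 54 = 122$)
$\frac{Z{\left(-140,j{\left(-3 \right)} \right)}}{-3} = \frac{122}{-3} = 122 \left(- \frac{1}{3}\right) = - \frac{122}{3}$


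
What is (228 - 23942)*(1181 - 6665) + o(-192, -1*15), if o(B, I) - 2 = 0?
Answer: 130047578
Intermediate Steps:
o(B, I) = 2 (o(B, I) = 2 + 0 = 2)
(228 - 23942)*(1181 - 6665) + o(-192, -1*15) = (228 - 23942)*(1181 - 6665) + 2 = -23714*(-5484) + 2 = 130047576 + 2 = 130047578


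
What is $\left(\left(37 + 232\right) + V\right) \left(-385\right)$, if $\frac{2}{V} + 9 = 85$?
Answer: $- \frac{3935855}{38} \approx -1.0358 \cdot 10^{5}$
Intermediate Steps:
$V = \frac{1}{38}$ ($V = \frac{2}{-9 + 85} = \frac{2}{76} = 2 \cdot \frac{1}{76} = \frac{1}{38} \approx 0.026316$)
$\left(\left(37 + 232\right) + V\right) \left(-385\right) = \left(\left(37 + 232\right) + \frac{1}{38}\right) \left(-385\right) = \left(269 + \frac{1}{38}\right) \left(-385\right) = \frac{10223}{38} \left(-385\right) = - \frac{3935855}{38}$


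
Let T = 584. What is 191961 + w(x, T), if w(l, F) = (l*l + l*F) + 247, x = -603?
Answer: 203665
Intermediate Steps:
w(l, F) = 247 + l² + F*l (w(l, F) = (l² + F*l) + 247 = 247 + l² + F*l)
191961 + w(x, T) = 191961 + (247 + (-603)² + 584*(-603)) = 191961 + (247 + 363609 - 352152) = 191961 + 11704 = 203665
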